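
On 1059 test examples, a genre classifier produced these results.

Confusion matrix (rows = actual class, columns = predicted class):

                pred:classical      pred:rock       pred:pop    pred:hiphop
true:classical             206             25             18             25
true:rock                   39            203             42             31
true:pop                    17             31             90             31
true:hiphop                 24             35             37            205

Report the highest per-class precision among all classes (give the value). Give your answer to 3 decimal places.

Per-class precision (TP/(TP+FP)):
  classical: TP=206, FP=39+17+24=80 → 206/286 = 0.7203
  rock: TP=203, FP=25+31+35=91 → 203/294 = 0.6905
  pop: TP=90, FP=18+42+37=97 → 90/187 = 0.4813
  hiphop: TP=205, FP=25+31+31=87 → 205/292 = 0.7021
Highest is class 'classical' with precision = 0.720.

0.720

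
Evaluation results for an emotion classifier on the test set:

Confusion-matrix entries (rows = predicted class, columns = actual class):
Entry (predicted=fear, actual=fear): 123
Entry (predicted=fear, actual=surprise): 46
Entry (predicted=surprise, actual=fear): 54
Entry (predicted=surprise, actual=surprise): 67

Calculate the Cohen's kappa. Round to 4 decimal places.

0.2842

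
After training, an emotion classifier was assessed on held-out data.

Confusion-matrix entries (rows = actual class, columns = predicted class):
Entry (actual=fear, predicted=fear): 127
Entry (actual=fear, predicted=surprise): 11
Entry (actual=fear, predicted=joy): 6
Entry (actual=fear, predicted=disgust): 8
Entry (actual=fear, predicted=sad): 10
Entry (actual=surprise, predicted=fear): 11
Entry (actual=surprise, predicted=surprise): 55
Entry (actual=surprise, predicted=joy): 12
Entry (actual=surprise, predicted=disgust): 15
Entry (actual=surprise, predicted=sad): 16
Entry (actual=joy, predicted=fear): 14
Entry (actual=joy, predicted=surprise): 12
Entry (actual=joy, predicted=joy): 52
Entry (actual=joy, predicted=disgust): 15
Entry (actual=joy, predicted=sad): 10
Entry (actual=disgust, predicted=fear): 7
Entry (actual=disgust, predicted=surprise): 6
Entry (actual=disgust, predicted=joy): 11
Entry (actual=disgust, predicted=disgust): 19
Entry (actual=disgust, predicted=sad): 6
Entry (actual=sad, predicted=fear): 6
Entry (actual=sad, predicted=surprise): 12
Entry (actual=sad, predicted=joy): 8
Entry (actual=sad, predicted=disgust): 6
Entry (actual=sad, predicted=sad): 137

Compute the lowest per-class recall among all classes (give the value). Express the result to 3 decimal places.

Per-class recall (TP/(TP+FN)):
  fear: TP=127, FN=11+6+8+10=35 → 127/162 = 0.7840
  surprise: TP=55, FN=11+12+15+16=54 → 55/109 = 0.5046
  joy: TP=52, FN=14+12+15+10=51 → 52/103 = 0.5049
  disgust: TP=19, FN=7+6+11+6=30 → 19/49 = 0.3878
  sad: TP=137, FN=6+12+8+6=32 → 137/169 = 0.8107
Lowest is class 'disgust' with recall = 0.388.

0.388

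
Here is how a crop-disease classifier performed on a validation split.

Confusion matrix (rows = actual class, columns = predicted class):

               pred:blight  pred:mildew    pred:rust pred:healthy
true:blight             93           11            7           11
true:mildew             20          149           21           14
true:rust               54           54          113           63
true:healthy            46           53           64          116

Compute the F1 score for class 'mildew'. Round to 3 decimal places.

0.633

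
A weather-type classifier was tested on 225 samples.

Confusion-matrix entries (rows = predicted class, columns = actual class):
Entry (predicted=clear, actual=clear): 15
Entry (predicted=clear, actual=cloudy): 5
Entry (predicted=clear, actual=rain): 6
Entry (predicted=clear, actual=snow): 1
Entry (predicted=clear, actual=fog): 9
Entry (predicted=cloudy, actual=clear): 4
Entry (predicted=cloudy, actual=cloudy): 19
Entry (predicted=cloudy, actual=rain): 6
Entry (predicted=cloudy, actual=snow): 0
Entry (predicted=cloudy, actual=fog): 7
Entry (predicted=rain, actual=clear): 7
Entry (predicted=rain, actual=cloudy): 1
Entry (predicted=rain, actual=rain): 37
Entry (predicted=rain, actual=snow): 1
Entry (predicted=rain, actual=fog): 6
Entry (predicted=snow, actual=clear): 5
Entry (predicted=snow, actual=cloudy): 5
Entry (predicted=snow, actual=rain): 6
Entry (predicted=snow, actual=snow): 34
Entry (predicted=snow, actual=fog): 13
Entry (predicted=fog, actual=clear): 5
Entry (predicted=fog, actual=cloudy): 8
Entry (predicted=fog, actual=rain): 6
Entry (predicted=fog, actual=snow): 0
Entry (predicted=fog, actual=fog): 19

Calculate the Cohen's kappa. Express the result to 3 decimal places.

0.438

Observed agreement pₒ = trace/N = 124/225 = 0.5511
Expected agreement pₑ = Σ (rowᵢ·colᵢ)/N² = (36·36 + 38·36 + 61·52 + 36·63 + 54·38)/225² = 0.2006
κ = (pₒ − pₑ)/(1 − pₑ) = (0.5511 − 0.2006)/(1 − 0.2006) = 0.438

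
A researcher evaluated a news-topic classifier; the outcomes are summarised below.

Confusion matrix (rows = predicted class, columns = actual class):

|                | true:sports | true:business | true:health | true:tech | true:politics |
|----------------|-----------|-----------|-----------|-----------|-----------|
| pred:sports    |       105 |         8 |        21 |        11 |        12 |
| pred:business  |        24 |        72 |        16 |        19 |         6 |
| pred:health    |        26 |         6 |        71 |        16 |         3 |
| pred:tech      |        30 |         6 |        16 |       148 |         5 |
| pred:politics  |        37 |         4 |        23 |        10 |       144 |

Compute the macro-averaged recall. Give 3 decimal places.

0.656

Per-class recall (TP/(TP+FN)):
  sports: TP=105, FN=24+26+30+37=117 → 105/222 = 0.4730
  business: TP=72, FN=8+6+6+4=24 → 72/96 = 0.7500
  health: TP=71, FN=21+16+16+23=76 → 71/147 = 0.4830
  tech: TP=148, FN=11+19+16+10=56 → 148/204 = 0.7255
  politics: TP=144, FN=12+6+3+5=26 → 144/170 = 0.8471
Macro-recall = mean = (0.4730 + 0.7500 + 0.4830 + 0.7255 + 0.8471) / 5 = 0.656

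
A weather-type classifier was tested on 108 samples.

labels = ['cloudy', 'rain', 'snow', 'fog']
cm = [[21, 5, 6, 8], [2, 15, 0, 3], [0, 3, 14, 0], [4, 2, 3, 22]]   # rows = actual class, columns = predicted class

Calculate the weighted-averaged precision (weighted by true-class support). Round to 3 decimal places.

0.686

Per-class precision (TP/(TP+FP)):
  cloudy: TP=21, FP=2+0+4=6 → 21/27 = 0.7778
  rain: TP=15, FP=5+3+2=10 → 15/25 = 0.6000
  snow: TP=14, FP=6+0+3=9 → 14/23 = 0.6087
  fog: TP=22, FP=8+3+0=11 → 22/33 = 0.6667
Weighted-precision = Σ (supportᵢ/N)·precisionᵢ with N=108: (40/108)·0.7778 + (20/108)·0.6000 + (17/108)·0.6087 + (31/108)·0.6667 = 0.686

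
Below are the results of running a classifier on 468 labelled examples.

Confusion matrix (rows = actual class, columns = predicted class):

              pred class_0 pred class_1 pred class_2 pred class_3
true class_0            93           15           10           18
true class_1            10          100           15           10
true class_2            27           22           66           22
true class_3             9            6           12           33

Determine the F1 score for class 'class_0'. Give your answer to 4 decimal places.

F1 score = 2·TP/(2·TP+FP+FN).
class_0: TP=93, FP=10+27+9=46, FN=15+10+18=43 → 186/275 = 0.67636

0.6764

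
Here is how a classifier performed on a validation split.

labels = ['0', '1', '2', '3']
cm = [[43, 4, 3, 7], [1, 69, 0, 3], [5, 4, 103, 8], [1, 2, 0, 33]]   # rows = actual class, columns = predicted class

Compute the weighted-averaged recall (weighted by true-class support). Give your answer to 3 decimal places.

0.867

Per-class recall (TP/(TP+FN)):
  0: TP=43, FN=4+3+7=14 → 43/57 = 0.7544
  1: TP=69, FN=1+0+3=4 → 69/73 = 0.9452
  2: TP=103, FN=5+4+8=17 → 103/120 = 0.8583
  3: TP=33, FN=1+2+0=3 → 33/36 = 0.9167
Weighted-recall = Σ (supportᵢ/N)·recallᵢ with N=286: (57/286)·0.7544 + (73/286)·0.9452 + (120/286)·0.8583 + (36/286)·0.9167 = 0.867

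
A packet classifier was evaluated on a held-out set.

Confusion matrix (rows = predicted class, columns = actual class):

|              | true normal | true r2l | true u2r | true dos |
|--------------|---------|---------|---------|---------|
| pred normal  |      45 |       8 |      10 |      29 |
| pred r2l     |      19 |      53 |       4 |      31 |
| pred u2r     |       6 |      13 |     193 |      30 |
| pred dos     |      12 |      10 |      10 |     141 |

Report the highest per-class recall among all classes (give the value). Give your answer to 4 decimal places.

0.8894

Per-class recall (TP/(TP+FN)):
  normal: TP=45, FN=19+6+12=37 → 45/82 = 0.54878
  r2l: TP=53, FN=8+13+10=31 → 53/84 = 0.63095
  u2r: TP=193, FN=10+4+10=24 → 193/217 = 0.88940
  dos: TP=141, FN=29+31+30=90 → 141/231 = 0.61039
Highest is class 'u2r' with recall = 0.8894.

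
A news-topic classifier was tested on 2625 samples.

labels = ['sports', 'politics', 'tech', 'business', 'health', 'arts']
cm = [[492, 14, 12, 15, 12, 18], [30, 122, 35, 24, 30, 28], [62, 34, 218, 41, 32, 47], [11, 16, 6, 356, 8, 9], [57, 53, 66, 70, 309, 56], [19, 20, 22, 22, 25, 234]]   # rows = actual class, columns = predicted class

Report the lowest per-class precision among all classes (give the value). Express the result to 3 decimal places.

Per-class precision (TP/(TP+FP)):
  sports: TP=492, FP=30+62+11+57+19=179 → 492/671 = 0.7332
  politics: TP=122, FP=14+34+16+53+20=137 → 122/259 = 0.4710
  tech: TP=218, FP=12+35+6+66+22=141 → 218/359 = 0.6072
  business: TP=356, FP=15+24+41+70+22=172 → 356/528 = 0.6742
  health: TP=309, FP=12+30+32+8+25=107 → 309/416 = 0.7428
  arts: TP=234, FP=18+28+47+9+56=158 → 234/392 = 0.5969
Lowest is class 'politics' with precision = 0.471.

0.471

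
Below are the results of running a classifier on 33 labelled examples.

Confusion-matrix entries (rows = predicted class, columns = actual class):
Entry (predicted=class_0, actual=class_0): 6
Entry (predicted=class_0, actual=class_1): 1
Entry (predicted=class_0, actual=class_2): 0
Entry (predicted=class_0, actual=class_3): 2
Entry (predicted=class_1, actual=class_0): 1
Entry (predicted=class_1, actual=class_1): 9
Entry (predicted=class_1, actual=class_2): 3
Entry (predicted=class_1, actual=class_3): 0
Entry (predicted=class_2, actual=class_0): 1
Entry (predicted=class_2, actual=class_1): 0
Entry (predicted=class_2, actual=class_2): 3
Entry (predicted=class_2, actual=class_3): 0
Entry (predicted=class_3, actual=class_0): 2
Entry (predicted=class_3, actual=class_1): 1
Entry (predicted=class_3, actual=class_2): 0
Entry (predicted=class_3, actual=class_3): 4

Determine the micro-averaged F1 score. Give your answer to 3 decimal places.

Micro-averaging pools counts across classes: ΣTP=22, ΣFP=11, ΣFN=11.
Micro-F1 score = 2·TP/(2·TP+FP+FN) on pooled counts = 0.667 (equals overall accuracy in single-label multiclass).

0.667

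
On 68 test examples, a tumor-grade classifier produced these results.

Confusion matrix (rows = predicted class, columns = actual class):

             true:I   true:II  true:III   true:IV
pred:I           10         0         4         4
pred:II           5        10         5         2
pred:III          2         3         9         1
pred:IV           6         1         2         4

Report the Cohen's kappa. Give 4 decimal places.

0.3119

Observed agreement pₒ = trace/N = 33/68 = 0.48529
Expected agreement pₑ = Σ (rowᵢ·colᵢ)/N² = (23·18 + 14·22 + 20·15 + 11·13)/68² = 0.25195
κ = (pₒ − pₑ)/(1 − pₑ) = (0.48529 − 0.25195)/(1 − 0.25195) = 0.3119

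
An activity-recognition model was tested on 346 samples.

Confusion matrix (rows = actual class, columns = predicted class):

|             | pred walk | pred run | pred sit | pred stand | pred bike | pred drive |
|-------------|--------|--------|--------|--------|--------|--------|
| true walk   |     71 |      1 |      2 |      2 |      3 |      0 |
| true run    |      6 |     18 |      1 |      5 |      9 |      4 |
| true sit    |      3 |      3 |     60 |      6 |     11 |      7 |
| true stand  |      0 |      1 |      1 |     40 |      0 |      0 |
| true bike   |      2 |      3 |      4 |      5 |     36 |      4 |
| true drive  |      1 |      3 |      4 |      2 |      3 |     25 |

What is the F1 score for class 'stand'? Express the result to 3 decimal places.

One-vs-rest for 'stand': TP = diagonal; FP = other classes predicted 'stand'; FN = 'stand' predicted as other.
F1 score = 2·TP/(2·TP+FP+FN).
stand: TP=40, FP=2+5+6+5+2=20, FN=0+1+1+0+0=2 → 80/102 = 0.7843

0.784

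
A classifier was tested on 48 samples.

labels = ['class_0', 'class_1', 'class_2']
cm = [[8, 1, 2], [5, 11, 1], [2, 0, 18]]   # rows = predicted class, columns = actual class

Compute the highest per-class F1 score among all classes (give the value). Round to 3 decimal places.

Per-class F1 score (2·TP/(2·TP+FP+FN)):
  class_0: TP=8, FP=1+2=3, FN=5+2=7 → 16/26 = 0.6154
  class_1: TP=11, FP=5+1=6, FN=1+0=1 → 22/29 = 0.7586
  class_2: TP=18, FP=2+0=2, FN=2+1=3 → 36/41 = 0.8780
Highest is class 'class_2' with F1 score = 0.878.

0.878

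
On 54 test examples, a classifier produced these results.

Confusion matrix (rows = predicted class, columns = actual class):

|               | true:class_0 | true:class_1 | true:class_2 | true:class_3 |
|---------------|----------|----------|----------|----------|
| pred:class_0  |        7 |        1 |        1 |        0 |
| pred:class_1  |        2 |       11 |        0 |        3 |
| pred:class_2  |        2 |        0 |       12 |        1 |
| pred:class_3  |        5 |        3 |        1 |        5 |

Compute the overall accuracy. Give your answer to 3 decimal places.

Accuracy = trace / total = (7+11+12+5=35) / 54 = 35/54 = 0.648

0.648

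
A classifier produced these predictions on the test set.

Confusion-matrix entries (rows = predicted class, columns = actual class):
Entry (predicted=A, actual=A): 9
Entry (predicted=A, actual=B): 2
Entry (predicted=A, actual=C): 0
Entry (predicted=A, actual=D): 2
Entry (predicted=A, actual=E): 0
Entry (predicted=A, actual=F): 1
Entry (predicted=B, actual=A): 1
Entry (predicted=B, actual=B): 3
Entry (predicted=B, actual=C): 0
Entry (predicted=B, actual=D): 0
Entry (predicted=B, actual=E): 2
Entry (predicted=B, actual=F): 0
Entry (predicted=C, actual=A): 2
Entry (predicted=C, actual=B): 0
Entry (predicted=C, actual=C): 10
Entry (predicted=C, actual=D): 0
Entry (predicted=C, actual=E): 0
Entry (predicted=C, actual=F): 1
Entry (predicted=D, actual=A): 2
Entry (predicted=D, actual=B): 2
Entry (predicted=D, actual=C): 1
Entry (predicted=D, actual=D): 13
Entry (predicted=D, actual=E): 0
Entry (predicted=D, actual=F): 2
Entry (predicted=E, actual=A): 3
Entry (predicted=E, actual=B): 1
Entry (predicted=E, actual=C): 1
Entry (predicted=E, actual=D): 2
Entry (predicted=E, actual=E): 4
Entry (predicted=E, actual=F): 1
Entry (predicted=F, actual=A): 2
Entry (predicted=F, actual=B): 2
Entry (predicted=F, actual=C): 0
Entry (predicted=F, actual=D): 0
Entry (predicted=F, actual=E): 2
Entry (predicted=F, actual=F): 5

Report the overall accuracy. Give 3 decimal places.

0.579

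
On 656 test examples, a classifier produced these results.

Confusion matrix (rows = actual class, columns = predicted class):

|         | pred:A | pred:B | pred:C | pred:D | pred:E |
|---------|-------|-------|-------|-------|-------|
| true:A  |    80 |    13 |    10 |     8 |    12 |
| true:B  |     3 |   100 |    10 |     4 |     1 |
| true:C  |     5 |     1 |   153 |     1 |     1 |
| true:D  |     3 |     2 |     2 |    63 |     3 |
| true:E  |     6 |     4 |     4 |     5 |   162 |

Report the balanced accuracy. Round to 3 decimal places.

Balanced accuracy = mean of per-class recall.
  A: recall = 80/123 = 0.6504
  B: recall = 100/118 = 0.8475
  C: recall = 153/161 = 0.9503
  D: recall = 63/73 = 0.8630
  E: recall = 162/181 = 0.8950
Mean = (0.6504 + 0.8475 + 0.9503 + 0.8630 + 0.8950) / 5 = 0.841

0.841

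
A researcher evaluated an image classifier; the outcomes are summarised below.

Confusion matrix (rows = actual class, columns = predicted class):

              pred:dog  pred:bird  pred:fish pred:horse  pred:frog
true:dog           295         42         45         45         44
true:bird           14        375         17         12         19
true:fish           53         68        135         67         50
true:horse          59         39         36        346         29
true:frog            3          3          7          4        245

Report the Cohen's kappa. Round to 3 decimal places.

Observed agreement pₒ = trace/N = 1396/2052 = 0.6803
Expected agreement pₑ = Σ (rowᵢ·colᵢ)/N² = (471·424 + 437·527 + 373·240 + 509·474 + 262·387)/2052² = 0.2048
κ = (pₒ − pₑ)/(1 − pₑ) = (0.6803 − 0.2048)/(1 − 0.2048) = 0.598

0.598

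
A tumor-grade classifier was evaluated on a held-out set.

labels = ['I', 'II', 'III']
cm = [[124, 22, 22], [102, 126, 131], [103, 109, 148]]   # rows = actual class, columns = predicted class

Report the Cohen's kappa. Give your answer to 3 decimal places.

Observed agreement pₒ = trace/N = 398/887 = 0.4487
Expected agreement pₑ = Σ (rowᵢ·colᵢ)/N² = (168·329 + 359·257 + 360·301)/887² = 0.3252
κ = (pₒ − pₑ)/(1 − pₑ) = (0.4487 − 0.3252)/(1 − 0.3252) = 0.183

0.183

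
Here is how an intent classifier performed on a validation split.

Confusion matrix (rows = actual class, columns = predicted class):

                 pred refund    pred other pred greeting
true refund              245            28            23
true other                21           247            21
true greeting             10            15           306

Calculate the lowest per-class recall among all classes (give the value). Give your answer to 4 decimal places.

0.8277

Per-class recall (TP/(TP+FN)):
  refund: TP=245, FN=28+23=51 → 245/296 = 0.82770
  other: TP=247, FN=21+21=42 → 247/289 = 0.85467
  greeting: TP=306, FN=10+15=25 → 306/331 = 0.92447
Lowest is class 'refund' with recall = 0.8277.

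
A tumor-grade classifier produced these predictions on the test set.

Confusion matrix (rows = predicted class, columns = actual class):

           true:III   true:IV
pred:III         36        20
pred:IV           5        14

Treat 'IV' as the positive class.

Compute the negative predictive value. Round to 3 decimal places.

0.643

NPV = TN/(TN+FN) = 36/(36+20) = 0.643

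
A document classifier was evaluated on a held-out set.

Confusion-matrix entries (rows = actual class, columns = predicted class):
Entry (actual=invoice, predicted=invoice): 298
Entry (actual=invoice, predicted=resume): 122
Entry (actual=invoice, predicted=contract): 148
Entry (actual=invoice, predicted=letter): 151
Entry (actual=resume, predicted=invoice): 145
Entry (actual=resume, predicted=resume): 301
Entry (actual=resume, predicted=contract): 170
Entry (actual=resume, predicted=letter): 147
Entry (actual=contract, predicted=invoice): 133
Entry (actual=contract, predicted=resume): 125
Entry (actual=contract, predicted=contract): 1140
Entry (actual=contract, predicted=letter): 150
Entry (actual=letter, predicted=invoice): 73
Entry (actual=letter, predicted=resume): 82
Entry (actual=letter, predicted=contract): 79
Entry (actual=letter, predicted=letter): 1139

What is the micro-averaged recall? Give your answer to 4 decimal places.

0.6536

Micro-averaging pools counts across classes: ΣTP=2878, ΣFP=1525, ΣFN=1525.
Micro-recall = TP/(TP+FN) on pooled counts = 0.6536 (equals overall accuracy in single-label multiclass).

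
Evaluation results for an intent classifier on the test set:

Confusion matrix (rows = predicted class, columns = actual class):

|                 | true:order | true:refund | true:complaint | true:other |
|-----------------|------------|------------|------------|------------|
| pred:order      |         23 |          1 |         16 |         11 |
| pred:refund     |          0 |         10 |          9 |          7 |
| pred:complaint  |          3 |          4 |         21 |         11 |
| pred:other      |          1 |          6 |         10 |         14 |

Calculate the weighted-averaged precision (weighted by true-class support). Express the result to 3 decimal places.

Per-class precision (TP/(TP+FP)):
  order: TP=23, FP=1+16+11=28 → 23/51 = 0.4510
  refund: TP=10, FP=0+9+7=16 → 10/26 = 0.3846
  complaint: TP=21, FP=3+4+11=18 → 21/39 = 0.5385
  other: TP=14, FP=1+6+10=17 → 14/31 = 0.4516
Weighted-precision = Σ (supportᵢ/N)·precisionᵢ with N=147: (27/147)·0.4510 + (21/147)·0.3846 + (56/147)·0.5385 + (43/147)·0.4516 = 0.475

0.475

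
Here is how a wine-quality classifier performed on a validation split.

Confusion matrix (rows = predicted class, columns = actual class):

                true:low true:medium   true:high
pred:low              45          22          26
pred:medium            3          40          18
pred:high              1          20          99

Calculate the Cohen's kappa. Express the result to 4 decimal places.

0.4900

Observed agreement pₒ = trace/N = 184/274 = 0.67153
Expected agreement pₑ = Σ (rowᵢ·colᵢ)/N² = (49·93 + 82·61 + 143·120)/274² = 0.35589
κ = (pₒ − pₑ)/(1 − pₑ) = (0.67153 − 0.35589)/(1 − 0.35589) = 0.4900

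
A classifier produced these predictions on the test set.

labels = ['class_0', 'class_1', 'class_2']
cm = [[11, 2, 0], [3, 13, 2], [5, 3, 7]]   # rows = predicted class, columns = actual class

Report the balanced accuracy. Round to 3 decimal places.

0.693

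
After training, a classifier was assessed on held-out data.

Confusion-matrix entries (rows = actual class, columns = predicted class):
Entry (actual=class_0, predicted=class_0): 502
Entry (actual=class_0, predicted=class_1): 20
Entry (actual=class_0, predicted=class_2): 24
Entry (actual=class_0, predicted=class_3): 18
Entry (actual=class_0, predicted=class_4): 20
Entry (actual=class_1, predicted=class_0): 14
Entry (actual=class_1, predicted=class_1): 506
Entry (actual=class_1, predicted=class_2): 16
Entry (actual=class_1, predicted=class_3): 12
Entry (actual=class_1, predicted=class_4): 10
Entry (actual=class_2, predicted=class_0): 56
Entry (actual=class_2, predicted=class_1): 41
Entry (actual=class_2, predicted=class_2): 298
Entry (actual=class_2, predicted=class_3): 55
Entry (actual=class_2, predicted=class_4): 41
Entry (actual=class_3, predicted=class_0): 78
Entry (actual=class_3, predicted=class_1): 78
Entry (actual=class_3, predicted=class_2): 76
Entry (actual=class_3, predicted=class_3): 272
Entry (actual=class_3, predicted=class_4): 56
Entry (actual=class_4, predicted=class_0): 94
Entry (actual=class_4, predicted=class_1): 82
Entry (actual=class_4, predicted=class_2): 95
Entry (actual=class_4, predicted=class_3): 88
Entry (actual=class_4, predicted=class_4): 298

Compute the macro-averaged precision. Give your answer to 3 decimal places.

Per-class precision (TP/(TP+FP)):
  class_0: TP=502, FP=14+56+78+94=242 → 502/744 = 0.6747
  class_1: TP=506, FP=20+41+78+82=221 → 506/727 = 0.6960
  class_2: TP=298, FP=24+16+76+95=211 → 298/509 = 0.5855
  class_3: TP=272, FP=18+12+55+88=173 → 272/445 = 0.6112
  class_4: TP=298, FP=20+10+41+56=127 → 298/425 = 0.7012
Macro-precision = mean = (0.6747 + 0.6960 + 0.5855 + 0.6112 + 0.7012) / 5 = 0.654

0.654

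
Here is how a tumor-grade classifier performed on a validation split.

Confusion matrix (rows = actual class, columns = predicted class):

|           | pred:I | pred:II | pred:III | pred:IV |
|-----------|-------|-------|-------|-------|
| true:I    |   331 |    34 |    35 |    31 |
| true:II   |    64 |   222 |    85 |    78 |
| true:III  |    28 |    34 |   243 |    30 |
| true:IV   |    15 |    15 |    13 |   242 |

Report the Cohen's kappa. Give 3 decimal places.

Observed agreement pₒ = trace/N = 1038/1500 = 0.6920
Expected agreement pₑ = Σ (rowᵢ·colᵢ)/N² = (431·438 + 449·305 + 335·376 + 285·381)/1500² = 0.2490
κ = (pₒ − pₑ)/(1 − pₑ) = (0.6920 − 0.2490)/(1 − 0.2490) = 0.590

0.590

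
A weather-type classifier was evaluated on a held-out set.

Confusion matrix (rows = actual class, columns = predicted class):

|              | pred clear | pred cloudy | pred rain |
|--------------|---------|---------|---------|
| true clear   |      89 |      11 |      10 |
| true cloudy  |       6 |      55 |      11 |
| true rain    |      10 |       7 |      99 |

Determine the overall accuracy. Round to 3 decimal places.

0.815

Accuracy = trace / total = (89+55+99=243) / 298 = 243/298 = 0.815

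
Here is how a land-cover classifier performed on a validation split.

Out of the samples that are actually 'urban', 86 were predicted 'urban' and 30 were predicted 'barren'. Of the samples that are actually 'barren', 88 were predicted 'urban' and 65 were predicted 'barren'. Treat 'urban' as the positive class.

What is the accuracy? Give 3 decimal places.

0.561

Accuracy = (TP+TN)/N = (86+65)/269 = 0.561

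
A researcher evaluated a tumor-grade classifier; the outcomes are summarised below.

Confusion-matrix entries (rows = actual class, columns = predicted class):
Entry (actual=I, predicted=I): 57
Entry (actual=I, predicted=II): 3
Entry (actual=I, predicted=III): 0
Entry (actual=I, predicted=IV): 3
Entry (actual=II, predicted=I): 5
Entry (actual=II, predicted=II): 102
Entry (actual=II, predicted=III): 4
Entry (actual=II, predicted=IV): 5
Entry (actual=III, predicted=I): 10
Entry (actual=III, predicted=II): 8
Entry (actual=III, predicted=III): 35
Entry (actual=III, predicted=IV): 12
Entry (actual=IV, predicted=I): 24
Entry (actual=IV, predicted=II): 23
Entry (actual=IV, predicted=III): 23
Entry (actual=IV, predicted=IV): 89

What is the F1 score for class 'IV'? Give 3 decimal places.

Treat 'IV' as positive and all other classes as negative.
F1 score = 2·TP/(2·TP+FP+FN).
IV: TP=89, FP=3+5+12=20, FN=24+23+23=70 → 178/268 = 0.6642

0.664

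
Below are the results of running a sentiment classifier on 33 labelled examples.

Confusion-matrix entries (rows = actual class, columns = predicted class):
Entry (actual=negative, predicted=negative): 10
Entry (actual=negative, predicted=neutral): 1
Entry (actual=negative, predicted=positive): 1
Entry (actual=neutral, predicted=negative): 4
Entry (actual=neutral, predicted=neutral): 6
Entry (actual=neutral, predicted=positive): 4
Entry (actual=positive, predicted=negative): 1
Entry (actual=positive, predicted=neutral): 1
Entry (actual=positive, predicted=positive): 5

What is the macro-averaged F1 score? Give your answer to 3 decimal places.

Per-class F1 score (2·TP/(2·TP+FP+FN)):
  negative: TP=10, FP=4+1=5, FN=1+1=2 → 20/27 = 0.7407
  neutral: TP=6, FP=1+1=2, FN=4+4=8 → 12/22 = 0.5455
  positive: TP=5, FP=1+4=5, FN=1+1=2 → 10/17 = 0.5882
Macro-F1 score = mean = (0.7407 + 0.5455 + 0.5882) / 3 = 0.625

0.625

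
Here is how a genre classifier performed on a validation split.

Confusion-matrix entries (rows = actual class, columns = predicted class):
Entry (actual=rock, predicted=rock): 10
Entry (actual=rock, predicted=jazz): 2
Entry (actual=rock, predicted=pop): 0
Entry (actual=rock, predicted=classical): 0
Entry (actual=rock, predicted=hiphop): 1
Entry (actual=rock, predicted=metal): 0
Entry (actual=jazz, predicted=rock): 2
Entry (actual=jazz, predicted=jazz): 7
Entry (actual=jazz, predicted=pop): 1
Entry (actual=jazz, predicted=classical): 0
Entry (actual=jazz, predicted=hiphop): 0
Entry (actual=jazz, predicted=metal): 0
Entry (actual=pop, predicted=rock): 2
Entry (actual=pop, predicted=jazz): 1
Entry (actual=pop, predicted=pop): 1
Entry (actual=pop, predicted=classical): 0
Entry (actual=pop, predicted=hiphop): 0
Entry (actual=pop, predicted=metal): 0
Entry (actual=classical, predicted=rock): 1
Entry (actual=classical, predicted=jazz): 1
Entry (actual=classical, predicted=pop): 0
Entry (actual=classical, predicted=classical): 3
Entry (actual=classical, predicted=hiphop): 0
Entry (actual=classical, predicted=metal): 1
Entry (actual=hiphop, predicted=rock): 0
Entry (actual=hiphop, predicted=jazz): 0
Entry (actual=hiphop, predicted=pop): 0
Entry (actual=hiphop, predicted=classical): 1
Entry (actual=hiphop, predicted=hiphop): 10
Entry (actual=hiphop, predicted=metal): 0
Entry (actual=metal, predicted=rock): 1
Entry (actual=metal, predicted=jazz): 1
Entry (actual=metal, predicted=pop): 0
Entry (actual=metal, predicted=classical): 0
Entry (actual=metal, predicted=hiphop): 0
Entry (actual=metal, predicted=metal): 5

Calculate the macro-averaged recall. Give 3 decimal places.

Per-class recall (TP/(TP+FN)):
  rock: TP=10, FN=2+0+0+1+0=3 → 10/13 = 0.7692
  jazz: TP=7, FN=2+1+0+0+0=3 → 7/10 = 0.7000
  pop: TP=1, FN=2+1+0+0+0=3 → 1/4 = 0.2500
  classical: TP=3, FN=1+1+0+0+1=3 → 3/6 = 0.5000
  hiphop: TP=10, FN=0+0+0+1+0=1 → 10/11 = 0.9091
  metal: TP=5, FN=1+1+0+0+0=2 → 5/7 = 0.7143
Macro-recall = mean = (0.7692 + 0.7000 + 0.2500 + 0.5000 + 0.9091 + 0.7143) / 6 = 0.640

0.640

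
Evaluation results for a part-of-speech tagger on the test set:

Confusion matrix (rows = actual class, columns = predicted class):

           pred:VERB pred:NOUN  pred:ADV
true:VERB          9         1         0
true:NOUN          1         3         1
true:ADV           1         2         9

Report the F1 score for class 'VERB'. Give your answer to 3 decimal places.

Treat 'VERB' as positive and all other classes as negative.
F1 score = 2·TP/(2·TP+FP+FN).
VERB: TP=9, FP=1+1=2, FN=1+0=1 → 18/21 = 0.8571

0.857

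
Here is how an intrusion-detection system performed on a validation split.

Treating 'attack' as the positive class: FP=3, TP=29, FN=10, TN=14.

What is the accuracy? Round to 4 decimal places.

0.7679

Accuracy = (TP+TN)/N = (29+14)/56 = 0.7679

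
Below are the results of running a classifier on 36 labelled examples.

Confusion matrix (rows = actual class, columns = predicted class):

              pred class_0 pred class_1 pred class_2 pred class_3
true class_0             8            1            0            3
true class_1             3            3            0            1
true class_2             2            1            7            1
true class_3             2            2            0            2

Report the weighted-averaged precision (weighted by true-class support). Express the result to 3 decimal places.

0.614

Per-class precision (TP/(TP+FP)):
  class_0: TP=8, FP=3+2+2=7 → 8/15 = 0.5333
  class_1: TP=3, FP=1+1+2=4 → 3/7 = 0.4286
  class_2: TP=7, FP=0+0+0=0 → 7/7 = 1.0000
  class_3: TP=2, FP=3+1+1=5 → 2/7 = 0.2857
Weighted-precision = Σ (supportᵢ/N)·precisionᵢ with N=36: (12/36)·0.5333 + (7/36)·0.4286 + (11/36)·1.0000 + (6/36)·0.2857 = 0.614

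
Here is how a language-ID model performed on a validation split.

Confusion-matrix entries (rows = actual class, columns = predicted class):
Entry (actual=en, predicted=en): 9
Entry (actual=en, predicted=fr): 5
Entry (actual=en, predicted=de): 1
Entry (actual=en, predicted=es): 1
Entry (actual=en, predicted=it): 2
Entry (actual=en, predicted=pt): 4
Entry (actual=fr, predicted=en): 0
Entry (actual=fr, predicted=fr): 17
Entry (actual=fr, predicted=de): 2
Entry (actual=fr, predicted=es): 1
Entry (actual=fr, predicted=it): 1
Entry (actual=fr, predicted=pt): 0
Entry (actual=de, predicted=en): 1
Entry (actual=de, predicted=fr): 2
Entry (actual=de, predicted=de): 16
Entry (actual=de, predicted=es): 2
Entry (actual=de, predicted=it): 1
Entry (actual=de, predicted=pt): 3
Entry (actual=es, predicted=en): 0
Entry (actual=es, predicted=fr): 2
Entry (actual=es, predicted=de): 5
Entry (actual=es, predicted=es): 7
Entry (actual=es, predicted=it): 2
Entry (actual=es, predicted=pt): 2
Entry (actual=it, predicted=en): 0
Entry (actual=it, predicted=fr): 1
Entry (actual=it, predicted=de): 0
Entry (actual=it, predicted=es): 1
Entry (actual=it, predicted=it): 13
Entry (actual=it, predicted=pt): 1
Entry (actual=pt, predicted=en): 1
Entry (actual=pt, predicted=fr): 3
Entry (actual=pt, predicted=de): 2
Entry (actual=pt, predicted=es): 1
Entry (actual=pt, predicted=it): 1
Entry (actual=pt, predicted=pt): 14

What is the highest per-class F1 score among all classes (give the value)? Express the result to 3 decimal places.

Per-class F1 score (2·TP/(2·TP+FP+FN)):
  en: TP=9, FP=0+1+0+0+1=2, FN=5+1+1+2+4=13 → 18/33 = 0.5455
  fr: TP=17, FP=5+2+2+1+3=13, FN=0+2+1+1+0=4 → 34/51 = 0.6667
  de: TP=16, FP=1+2+5+0+2=10, FN=1+2+2+1+3=9 → 32/51 = 0.6275
  es: TP=7, FP=1+1+2+1+1=6, FN=0+2+5+2+2=11 → 14/31 = 0.4516
  it: TP=13, FP=2+1+1+2+1=7, FN=0+1+0+1+1=3 → 26/36 = 0.7222
  pt: TP=14, FP=4+0+3+2+1=10, FN=1+3+2+1+1=8 → 28/46 = 0.6087
Highest is class 'it' with F1 score = 0.722.

0.722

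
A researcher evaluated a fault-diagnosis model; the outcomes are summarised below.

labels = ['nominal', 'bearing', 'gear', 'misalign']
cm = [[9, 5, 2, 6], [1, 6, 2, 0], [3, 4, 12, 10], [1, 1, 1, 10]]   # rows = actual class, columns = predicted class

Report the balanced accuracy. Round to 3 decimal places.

Balanced accuracy = mean of per-class recall.
  nominal: recall = 9/22 = 0.4091
  bearing: recall = 6/9 = 0.6667
  gear: recall = 12/29 = 0.4138
  misalign: recall = 10/13 = 0.7692
Mean = (0.4091 + 0.6667 + 0.4138 + 0.7692) / 4 = 0.565

0.565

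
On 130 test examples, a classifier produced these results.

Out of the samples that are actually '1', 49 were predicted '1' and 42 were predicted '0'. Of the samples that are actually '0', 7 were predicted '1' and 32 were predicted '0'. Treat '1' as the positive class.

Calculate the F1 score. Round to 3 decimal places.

Precision = TP/(TP+FP) = 49/56 = 0.8750
Recall = TP/(TP+FN) = 49/91 = 0.5385
F1 = 2·TP/(2·TP+FP+FN) = 98/147 = 0.667

0.667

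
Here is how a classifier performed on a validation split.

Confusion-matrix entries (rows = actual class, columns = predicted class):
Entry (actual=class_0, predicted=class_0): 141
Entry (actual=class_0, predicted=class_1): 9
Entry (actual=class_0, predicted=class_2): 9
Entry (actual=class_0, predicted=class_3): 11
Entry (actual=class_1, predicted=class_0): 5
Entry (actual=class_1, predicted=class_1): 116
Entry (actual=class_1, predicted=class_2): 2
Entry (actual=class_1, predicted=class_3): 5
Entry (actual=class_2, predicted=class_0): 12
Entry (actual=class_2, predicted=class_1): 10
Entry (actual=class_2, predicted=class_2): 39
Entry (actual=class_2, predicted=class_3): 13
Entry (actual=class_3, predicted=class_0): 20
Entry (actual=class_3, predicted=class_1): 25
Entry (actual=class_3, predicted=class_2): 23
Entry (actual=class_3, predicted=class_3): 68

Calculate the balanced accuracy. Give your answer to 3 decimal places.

Balanced accuracy = mean of per-class recall.
  class_0: recall = 141/170 = 0.8294
  class_1: recall = 116/128 = 0.9063
  class_2: recall = 39/74 = 0.5270
  class_3: recall = 68/136 = 0.5000
Mean = (0.8294 + 0.9063 + 0.5270 + 0.5000) / 4 = 0.691

0.691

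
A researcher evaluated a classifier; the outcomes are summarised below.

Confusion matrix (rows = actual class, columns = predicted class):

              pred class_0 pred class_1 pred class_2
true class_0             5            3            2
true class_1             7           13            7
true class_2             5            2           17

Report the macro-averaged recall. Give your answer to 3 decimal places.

0.563

Per-class recall (TP/(TP+FN)):
  class_0: TP=5, FN=3+2=5 → 5/10 = 0.5000
  class_1: TP=13, FN=7+7=14 → 13/27 = 0.4815
  class_2: TP=17, FN=5+2=7 → 17/24 = 0.7083
Macro-recall = mean = (0.5000 + 0.4815 + 0.7083) / 3 = 0.563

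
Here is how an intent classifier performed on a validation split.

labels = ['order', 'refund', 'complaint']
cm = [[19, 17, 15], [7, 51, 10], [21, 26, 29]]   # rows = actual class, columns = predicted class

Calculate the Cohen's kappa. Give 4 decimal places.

0.2551

Observed agreement pₒ = trace/N = 99/195 = 0.50769
Expected agreement pₑ = Σ (rowᵢ·colᵢ)/N² = (51·47 + 68·94 + 76·54)/195² = 0.33907
κ = (pₒ − pₑ)/(1 − pₑ) = (0.50769 − 0.33907)/(1 − 0.33907) = 0.2551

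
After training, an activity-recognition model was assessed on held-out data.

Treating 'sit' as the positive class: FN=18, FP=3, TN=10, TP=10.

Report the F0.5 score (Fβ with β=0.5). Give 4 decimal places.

0.6250

Fβ = (1+β²)·TP / ((1+β²)·TP + β²·FN + FP), with β²=1/4
= 1.25·10 / (1.25·10 + 0.25·18 + 3) = 0.6250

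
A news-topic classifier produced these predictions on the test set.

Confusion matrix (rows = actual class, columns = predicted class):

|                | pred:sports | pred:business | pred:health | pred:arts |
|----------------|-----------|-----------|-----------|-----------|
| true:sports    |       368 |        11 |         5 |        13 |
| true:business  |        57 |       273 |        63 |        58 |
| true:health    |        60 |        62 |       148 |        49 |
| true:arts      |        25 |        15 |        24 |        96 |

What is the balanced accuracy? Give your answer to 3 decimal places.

0.649

Balanced accuracy = mean of per-class recall.
  sports: recall = 368/397 = 0.9270
  business: recall = 273/451 = 0.6053
  health: recall = 148/319 = 0.4639
  arts: recall = 96/160 = 0.6000
Mean = (0.9270 + 0.6053 + 0.4639 + 0.6000) / 4 = 0.649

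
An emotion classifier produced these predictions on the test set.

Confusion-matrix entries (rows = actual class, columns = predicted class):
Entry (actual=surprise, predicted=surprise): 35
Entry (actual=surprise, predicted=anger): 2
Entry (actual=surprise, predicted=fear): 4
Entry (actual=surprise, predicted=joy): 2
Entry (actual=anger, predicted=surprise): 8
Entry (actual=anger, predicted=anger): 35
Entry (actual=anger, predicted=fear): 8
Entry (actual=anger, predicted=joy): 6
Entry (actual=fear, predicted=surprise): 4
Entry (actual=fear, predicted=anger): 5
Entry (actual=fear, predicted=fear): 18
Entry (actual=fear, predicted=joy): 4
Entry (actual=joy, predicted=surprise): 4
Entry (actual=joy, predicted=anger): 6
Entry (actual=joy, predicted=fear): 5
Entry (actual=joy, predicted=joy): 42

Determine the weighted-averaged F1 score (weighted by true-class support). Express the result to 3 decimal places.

Per-class F1 score (2·TP/(2·TP+FP+FN)):
  surprise: TP=35, FP=8+4+4=16, FN=2+4+2=8 → 70/94 = 0.7447
  anger: TP=35, FP=2+5+6=13, FN=8+8+6=22 → 70/105 = 0.6667
  fear: TP=18, FP=4+8+5=17, FN=4+5+4=13 → 36/66 = 0.5455
  joy: TP=42, FP=2+6+4=12, FN=4+6+5=15 → 84/111 = 0.7568
Weighted-F1 score = Σ (supportᵢ/N)·F1 scoreᵢ with N=188: (43/188)·0.7447 + (57/188)·0.6667 + (31/188)·0.5455 + (57/188)·0.7568 = 0.692

0.692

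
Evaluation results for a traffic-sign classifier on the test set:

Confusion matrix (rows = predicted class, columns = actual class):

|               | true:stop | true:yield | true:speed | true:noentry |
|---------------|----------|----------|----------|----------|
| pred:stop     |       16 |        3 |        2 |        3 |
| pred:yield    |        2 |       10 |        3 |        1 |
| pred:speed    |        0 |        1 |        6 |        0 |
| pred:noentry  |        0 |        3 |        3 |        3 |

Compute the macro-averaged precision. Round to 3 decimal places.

0.621

Per-class precision (TP/(TP+FP)):
  stop: TP=16, FP=3+2+3=8 → 16/24 = 0.6667
  yield: TP=10, FP=2+3+1=6 → 10/16 = 0.6250
  speed: TP=6, FP=0+1+0=1 → 6/7 = 0.8571
  noentry: TP=3, FP=0+3+3=6 → 3/9 = 0.3333
Macro-precision = mean = (0.6667 + 0.6250 + 0.8571 + 0.3333) / 4 = 0.621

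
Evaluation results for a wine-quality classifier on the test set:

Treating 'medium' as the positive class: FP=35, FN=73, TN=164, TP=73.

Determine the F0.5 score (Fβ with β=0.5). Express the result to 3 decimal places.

0.631

Fβ = (1+β²)·TP / ((1+β²)·TP + β²·FN + FP), with β²=1/4
= 1.25·73 / (1.25·73 + 0.25·73 + 35) = 0.631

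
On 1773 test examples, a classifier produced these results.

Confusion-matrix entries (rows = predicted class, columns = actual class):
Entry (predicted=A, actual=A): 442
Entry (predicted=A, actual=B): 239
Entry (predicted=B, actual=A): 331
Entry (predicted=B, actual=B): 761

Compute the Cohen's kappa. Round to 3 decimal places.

Observed agreement pₒ = trace/N = 1203/1773 = 0.6785
Expected agreement pₑ = Σ (rowᵢ·colᵢ)/N² = (773·681 + 1000·1092)/1773² = 0.5148
κ = (pₒ − pₑ)/(1 − pₑ) = (0.6785 − 0.5148)/(1 − 0.5148) = 0.337

0.337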